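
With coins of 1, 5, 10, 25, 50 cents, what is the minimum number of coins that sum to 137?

Use the largest denomination that fits, subtract, and repeat.
137 − 2×50→37 − 1×25→12 − 1×10→2 − 2×1→0
Total coins = 2 + 1 + 1 + 2 = 6

6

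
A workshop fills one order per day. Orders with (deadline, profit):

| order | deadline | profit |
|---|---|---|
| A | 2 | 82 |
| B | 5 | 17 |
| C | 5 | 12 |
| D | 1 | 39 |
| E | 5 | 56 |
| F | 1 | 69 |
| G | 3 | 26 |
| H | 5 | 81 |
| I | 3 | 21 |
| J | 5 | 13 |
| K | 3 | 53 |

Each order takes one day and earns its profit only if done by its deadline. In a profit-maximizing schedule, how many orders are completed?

Profit order: A=82 H=81 F=69 E=56 K=53 D=39 G=26 I=21 B=17 J=13 C=12
Assign: A→slot 2, H→slot 5, F→slot 1, E→slot 4, K→slot 3, D skipped, G skipped, I skipped, B skipped, J skipped, C skipped.
Slots: [1:F] [2:A] [3:K] [4:E] [5:H]
5 of 11 scheduled.

5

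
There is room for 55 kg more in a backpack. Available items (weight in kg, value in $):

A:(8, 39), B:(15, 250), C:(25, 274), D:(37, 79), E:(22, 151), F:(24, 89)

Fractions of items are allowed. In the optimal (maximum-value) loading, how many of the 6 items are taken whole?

2

Sort by value per unit weight and fill in that order.
Order: B (250/15=16.67) > C (274/25=10.96) > E (151/22=6.86) > A (39/8=4.88) > F (89/24=3.71) > D (79/37=2.14)
Fill: take B (15 @ 250) → take C (25 @ 274) → take 15/22 of E → 102.95; 55/55 used.
2 item(s) taken whole; one partial (take 15/22 of E).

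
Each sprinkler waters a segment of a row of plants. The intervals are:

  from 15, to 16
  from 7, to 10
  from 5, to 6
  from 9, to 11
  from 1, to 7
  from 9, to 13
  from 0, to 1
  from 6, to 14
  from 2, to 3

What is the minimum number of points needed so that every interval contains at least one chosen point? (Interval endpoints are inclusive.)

5

By right end: [0,1]  [2,3]  [5,6]  [1,7]  [7,10]  [9,11]  [9,13]  [6,14]  [15,16]
[0,1] uncovered → point at 1; [2,3] uncovered → point at 3; [5,6] uncovered → point at 6; [7,10] uncovered → point at 10; [15,16] uncovered → point at 16.
Points: 1, 3, 6, 10, 16 (5 total).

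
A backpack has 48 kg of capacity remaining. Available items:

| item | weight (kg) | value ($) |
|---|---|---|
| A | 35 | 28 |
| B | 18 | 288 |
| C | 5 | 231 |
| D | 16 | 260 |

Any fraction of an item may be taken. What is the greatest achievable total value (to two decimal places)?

786.20

Ratios (sorted): C 46.20, D 16.25, B 16.00, A 0.80
take C (5 @ 231); take D (16 @ 260); take B (18 @ 288); take 9/35 of A → 7.20. Capacity used 48/48.
Total value = 786.20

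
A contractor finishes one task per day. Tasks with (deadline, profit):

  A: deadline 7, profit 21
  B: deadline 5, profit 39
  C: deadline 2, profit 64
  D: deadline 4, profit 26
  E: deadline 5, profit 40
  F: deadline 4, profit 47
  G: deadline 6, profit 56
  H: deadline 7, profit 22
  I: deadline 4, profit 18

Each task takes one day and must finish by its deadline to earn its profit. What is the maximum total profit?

294

Sort by profit descending; place each in the latest free slot ≤ its deadline.
By profit: C(d2,64), G(d6,56), F(d4,47), E(d5,40), B(d5,39), D(d4,26), H(d7,22), A(d7,21), I(d4,18)
C→slot 2; G→slot 6; F→slot 4; E→slot 5; B→slot 3; D→slot 1; H→slot 7; A skipped; I skipped.
Profit = 26 + 64 + 39 + 47 + 40 + 56 + 22 = 294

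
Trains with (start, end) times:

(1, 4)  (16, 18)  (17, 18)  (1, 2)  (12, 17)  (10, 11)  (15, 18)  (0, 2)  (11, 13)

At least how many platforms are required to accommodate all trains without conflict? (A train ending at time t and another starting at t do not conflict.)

3

starts: [0, 1, 1, 10, 11, 12, 15, 16, 17]
ends:   [2, 2, 4, 11, 13, 17, 18, 18, 18]
s0→1 s1→2 s1→3  — peak 3.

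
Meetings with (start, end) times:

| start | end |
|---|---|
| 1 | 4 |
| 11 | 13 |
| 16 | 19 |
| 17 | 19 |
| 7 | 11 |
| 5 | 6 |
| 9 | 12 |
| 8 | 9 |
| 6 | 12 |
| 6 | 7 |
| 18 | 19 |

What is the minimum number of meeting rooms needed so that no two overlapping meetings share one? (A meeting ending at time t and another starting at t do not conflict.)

The answer is the maximum number of intervals overlapping at any instant.
starts: [1, 5, 6, 6, 7, 8, 9, 11, 16, 17, 18]
ends:   [4, 6, 7, 9, 11, 12, 12, 13, 19, 19, 19]
s1→1 e4→0 s5→1 e6→0 s6→1 s6→2 e7→1 s7→2 s8→3  — peak 3.

3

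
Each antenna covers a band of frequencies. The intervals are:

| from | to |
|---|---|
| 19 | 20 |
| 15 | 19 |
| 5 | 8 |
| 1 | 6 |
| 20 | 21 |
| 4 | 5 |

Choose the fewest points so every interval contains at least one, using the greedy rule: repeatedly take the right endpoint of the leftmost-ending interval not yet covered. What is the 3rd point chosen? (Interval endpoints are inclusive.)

21

Sorted: [4,5] [1,6] [5,8] [15,19] [19,20] [20,21]
{[4,5],[1,6],[5,8]} hit by 5; {[15,19],[19,20]} hit by 19; {[20,21]} hit by 21.
Points: 5, 19, 21 (3 total).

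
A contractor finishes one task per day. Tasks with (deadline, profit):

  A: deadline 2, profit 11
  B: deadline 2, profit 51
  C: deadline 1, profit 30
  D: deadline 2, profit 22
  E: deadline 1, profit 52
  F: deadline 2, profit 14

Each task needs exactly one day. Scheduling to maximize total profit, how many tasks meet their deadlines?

2

By profit: E(d1,52), B(d2,51), C(d1,30), D(d2,22), F(d2,14), A(d2,11)
E→slot 1; B→slot 2; C skipped; D skipped; F skipped; A skipped.
2 of 6 scheduled.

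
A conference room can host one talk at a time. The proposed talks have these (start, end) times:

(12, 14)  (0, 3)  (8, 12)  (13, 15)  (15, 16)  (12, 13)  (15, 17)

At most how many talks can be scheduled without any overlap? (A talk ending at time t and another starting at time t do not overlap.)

5

Greedy by earliest finish: after sorting by end time, pick each interval compatible with the last pick.
By end time: (0,3), (8,12), (12,13), (12,14), (13,15), (15,16), (15,17).
Pick (0,3); next start ≥ 3 → (8,12); next start ≥ 12 → (12,13); next start ≥ 13 → (13,15); next start ≥ 15 → (15,16).
Selected 5 talks.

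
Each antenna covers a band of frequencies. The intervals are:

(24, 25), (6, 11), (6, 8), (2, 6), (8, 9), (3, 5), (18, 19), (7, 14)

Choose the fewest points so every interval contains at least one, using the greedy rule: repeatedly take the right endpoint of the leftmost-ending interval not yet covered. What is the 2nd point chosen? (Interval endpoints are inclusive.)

Sorted: [3,5] [2,6] [6,8] [8,9] [6,11] [7,14] [18,19] [24,25]
{[3,5],[2,6]} hit by 5; {[6,8],[8,9],[6,11],[7,14]} hit by 8; {[18,19]} hit by 19; {[24,25]} hit by 25.
Points: 5, 8, 19, 25 (4 total).

8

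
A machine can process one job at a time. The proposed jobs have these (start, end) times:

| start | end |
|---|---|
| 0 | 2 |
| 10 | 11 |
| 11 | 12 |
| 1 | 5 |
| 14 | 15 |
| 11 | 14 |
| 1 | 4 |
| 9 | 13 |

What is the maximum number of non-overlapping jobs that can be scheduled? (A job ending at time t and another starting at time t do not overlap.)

4

Sort by end time and greedily take each interval whose start is ≥ the last chosen end.
By end time: (0,2), (1,4), (1,5), (10,11), (11,12), (9,13), (11,14), (14,15).
Pick (0,2); next start ≥ 2 → (10,11); next start ≥ 11 → (11,12); next start ≥ 12 → (14,15).
Selected 4 jobs.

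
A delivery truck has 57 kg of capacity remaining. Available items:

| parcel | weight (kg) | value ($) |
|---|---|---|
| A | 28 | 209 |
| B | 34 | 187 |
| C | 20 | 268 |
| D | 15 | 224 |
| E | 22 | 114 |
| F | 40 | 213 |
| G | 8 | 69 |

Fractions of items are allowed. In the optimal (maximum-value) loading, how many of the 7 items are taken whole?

3

Sort by value per unit weight and fill in that order.
Order: D (224/15=14.93) > C (268/20=13.40) > G (69/8=8.62) > A (209/28=7.46) > B (187/34=5.50) > F (213/40=5.33) > E (114/22=5.18)
Fill: take D (15 @ 224) → take C (20 @ 268) → take G (8 @ 69) → take 14/28 of A → 104.50; 57/57 used.
3 item(s) taken whole; one partial (take 14/28 of A).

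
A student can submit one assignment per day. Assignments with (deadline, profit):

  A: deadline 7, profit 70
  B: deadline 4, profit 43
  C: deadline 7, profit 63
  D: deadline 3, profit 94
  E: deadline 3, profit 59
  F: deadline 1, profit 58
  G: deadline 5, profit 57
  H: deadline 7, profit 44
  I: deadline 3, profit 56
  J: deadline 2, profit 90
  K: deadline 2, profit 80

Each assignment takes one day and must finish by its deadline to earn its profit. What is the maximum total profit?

498

Profit order: D=94 J=90 K=80 A=70 C=63 E=59 F=58 G=57 I=56 H=44 B=43
Assign: D→slot 3, J→slot 2, K→slot 1, A→slot 7, C→slot 6, E skipped, F skipped, G→slot 5, I skipped, H→slot 4, B skipped.
Slots: [1:K] [2:J] [3:D] [4:H] [5:G] [6:C] [7:A]
Profit = 80 + 90 + 94 + 44 + 57 + 63 + 70 = 498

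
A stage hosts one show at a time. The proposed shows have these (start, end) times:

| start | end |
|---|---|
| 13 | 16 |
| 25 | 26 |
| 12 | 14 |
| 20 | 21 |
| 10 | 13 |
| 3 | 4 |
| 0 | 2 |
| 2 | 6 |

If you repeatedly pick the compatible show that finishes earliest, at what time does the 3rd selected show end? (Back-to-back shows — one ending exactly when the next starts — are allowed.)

13

Greedy by earliest finish: after sorting by end time, pick each interval compatible with the last pick.
By end time: (0,2), (3,4), (2,6), (10,13), (12,14), (13,16), (20,21), (25,26).
Pick (0,2); next start ≥ 2 → (3,4); next start ≥ 4 → (10,13); next start ≥ 13 → (13,16); next start ≥ 16 → (20,21); next start ≥ 21 → (25,26).
Selected: (0,2) (3,4) (10,13) (13,16) (20,21) (25,26)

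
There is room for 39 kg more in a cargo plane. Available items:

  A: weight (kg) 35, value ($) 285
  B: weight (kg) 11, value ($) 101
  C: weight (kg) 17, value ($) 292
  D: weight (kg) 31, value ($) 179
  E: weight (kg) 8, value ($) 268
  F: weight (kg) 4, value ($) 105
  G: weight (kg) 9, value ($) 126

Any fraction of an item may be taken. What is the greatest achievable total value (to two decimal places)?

800.18

Greedy by value/weight ratio, highest first.
Ratios (sorted): E 33.50, F 26.25, C 17.18, G 14.00, B 9.18, A 8.14, D 5.77
take E (8 @ 268); take F (4 @ 105); take C (17 @ 292); take G (9 @ 126); take 1/11 of B → 9.18. Capacity used 39/39.
Total value = 800.18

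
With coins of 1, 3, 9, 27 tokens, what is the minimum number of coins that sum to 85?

5

85 − 3×27→4 − 1×3→1 − 1×1→0
Total coins = 3 + 1 + 1 = 5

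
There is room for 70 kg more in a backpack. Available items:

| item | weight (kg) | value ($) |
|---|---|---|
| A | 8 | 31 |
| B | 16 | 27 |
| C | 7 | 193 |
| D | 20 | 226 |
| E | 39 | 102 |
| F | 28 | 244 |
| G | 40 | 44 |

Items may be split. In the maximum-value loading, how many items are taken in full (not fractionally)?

Sort by value per unit weight and fill in that order.
Ratios (sorted): C 27.57, D 11.30, F 8.71, A 3.88, E 2.62, B 1.69, G 1.10
take C (7 @ 193); take D (20 @ 226); take F (28 @ 244); take A (8 @ 31); take 7/39 of E → 18.31. Capacity used 70/70.
4 item(s) taken whole; one partial (take 7/39 of E).

4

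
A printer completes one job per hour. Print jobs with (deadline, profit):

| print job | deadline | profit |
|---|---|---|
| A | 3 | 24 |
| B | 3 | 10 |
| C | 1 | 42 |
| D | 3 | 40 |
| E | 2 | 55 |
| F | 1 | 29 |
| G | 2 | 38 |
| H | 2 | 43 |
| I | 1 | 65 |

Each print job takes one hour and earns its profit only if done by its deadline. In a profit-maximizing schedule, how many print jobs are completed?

3

By profit: I(d1,65), E(d2,55), H(d2,43), C(d1,42), D(d3,40), G(d2,38), F(d1,29), A(d3,24), B(d3,10)
I→slot 1; E→slot 2; H skipped; C skipped; D→slot 3; G skipped; F skipped; A skipped; B skipped.
3 of 9 scheduled.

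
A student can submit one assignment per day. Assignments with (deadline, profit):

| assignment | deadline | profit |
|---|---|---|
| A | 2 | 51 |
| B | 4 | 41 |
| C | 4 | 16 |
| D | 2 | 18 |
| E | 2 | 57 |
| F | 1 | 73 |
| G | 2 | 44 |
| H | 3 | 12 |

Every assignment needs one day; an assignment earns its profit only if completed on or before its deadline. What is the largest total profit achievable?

By profit: F(d1,73), E(d2,57), A(d2,51), G(d2,44), B(d4,41), D(d2,18), C(d4,16), H(d3,12)
F→slot 1; E→slot 2; A skipped; G skipped; B→slot 4; D skipped; C→slot 3; H skipped.
Profit = 73 + 57 + 16 + 41 = 187

187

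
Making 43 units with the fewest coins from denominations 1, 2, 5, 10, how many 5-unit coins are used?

0

Greedy: take as many of the largest coin as possible, then repeat with the remainder.
43 = 4×10 + 1×2 + 1×1
Count of 5: 0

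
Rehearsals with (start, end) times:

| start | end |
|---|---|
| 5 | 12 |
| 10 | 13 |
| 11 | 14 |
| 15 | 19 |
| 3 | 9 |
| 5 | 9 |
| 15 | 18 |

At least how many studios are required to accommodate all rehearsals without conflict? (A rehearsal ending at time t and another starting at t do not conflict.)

3

The answer is the maximum number of intervals overlapping at any instant.
Events (time:±→running): 3:+→1 5:+→2 5:+→3 … peak 3.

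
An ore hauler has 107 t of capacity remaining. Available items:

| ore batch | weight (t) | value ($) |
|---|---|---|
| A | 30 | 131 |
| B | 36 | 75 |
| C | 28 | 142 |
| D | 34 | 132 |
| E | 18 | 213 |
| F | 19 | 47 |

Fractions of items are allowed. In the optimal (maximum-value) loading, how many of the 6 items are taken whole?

3

Greedy by value/weight ratio, highest first.
Ratios (sorted): E 11.83, C 5.07, A 4.37, D 3.88, F 2.47, B 2.08
take E (18 @ 213); take C (28 @ 142); take A (30 @ 131); take 31/34 of D → 120.35. Capacity used 107/107.
3 item(s) taken whole; one partial (take 31/34 of D).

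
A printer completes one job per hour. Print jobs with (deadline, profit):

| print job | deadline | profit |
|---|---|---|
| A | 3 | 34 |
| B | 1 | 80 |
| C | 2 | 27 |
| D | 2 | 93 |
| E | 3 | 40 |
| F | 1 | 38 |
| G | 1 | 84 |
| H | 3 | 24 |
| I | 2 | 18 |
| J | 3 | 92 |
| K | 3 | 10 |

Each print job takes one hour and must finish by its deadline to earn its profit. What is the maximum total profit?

269

Profit order: D=93 J=92 G=84 B=80 E=40 F=38 A=34 C=27 H=24 I=18 K=10
Assign: D→slot 2, J→slot 3, G→slot 1, B skipped, E skipped, F skipped, A skipped, C skipped, H skipped, I skipped, K skipped.
Slots: [1:G] [2:D] [3:J]
Profit = 84 + 93 + 92 = 269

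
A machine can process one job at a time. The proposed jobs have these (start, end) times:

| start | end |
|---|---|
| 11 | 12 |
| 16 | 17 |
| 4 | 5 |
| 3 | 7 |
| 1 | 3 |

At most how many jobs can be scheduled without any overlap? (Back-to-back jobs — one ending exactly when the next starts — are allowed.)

4

Order by finish time; keep every interval that doesn't clash with the previous kept one.
By end time: (1,3), (4,5), (3,7), (11,12), (16,17).
Pick (1,3); next start ≥ 3 → (4,5); next start ≥ 5 → (11,12); next start ≥ 12 → (16,17).
Selected 4 jobs.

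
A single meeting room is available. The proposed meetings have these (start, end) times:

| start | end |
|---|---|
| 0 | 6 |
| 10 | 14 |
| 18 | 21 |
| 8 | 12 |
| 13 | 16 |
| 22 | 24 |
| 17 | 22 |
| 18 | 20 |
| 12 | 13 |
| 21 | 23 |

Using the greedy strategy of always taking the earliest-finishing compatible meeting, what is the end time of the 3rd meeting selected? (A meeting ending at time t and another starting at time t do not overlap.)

Sorted by end: (0,6)  (8,12)  (12,13)  (10,14)  (13,16)  (18,20)  (18,21)  (17,22)  (21,23)  (22,24)
take (0,6); take (8,12); take (12,13); skip (10,14); take (13,16); take (18,20); take (21,23); skip (22,24).
Selected: (0,6) (8,12) (12,13) (13,16) (18,20) (21,23)

13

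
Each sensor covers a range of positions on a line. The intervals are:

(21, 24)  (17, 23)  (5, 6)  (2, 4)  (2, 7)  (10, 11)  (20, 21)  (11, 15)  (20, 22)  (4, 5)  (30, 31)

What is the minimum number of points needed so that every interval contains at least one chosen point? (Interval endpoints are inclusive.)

Sort by right endpoint; whenever an interval is uncovered, place a point at its right end.
By right end: [2,4]  [4,5]  [5,6]  [2,7]  [10,11]  [11,15]  [20,21]  [20,22]  [17,23]  [21,24]  [30,31]
[2,4] uncovered → point at 4; [5,6] uncovered → point at 6; [10,11] uncovered → point at 11; [20,21] uncovered → point at 21; [30,31] uncovered → point at 31.
Points: 4, 6, 11, 21, 31 (5 total).

5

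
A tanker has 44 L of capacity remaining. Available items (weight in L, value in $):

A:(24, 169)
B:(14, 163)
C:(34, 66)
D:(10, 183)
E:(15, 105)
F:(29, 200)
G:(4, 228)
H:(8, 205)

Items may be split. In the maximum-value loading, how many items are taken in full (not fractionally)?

4

Greedy by value/weight ratio, highest first.
Order: G (228/4=57.00) > H (205/8=25.62) > D (183/10=18.30) > B (163/14=11.64) > A (169/24=7.04) > E (105/15=7.00) > F (200/29=6.90) > C (66/34=1.94)
Fill: take G (4 @ 228) → take H (8 @ 205) → take D (10 @ 183) → take B (14 @ 163) → take 8/24 of A → 56.33; 44/44 used.
4 item(s) taken whole; one partial (take 8/24 of A).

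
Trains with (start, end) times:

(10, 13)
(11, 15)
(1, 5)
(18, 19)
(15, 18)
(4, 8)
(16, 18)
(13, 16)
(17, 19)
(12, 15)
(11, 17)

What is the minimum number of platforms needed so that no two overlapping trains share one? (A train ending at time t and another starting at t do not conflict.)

4

The answer is the maximum number of intervals overlapping at any instant.
Events (time:±→running): 1:+→1 4:+→2 5:-→1 8:-→0 10:+→1 11:+→2 11:+→3 12:+→4 … peak 4.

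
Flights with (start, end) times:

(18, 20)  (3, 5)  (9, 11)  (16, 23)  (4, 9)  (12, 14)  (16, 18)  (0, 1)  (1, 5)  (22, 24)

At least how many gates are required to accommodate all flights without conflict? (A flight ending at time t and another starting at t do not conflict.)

Events (time:±→running): 0:+→1 1:-→0 1:+→1 3:+→2 4:+→3 … peak 3.

3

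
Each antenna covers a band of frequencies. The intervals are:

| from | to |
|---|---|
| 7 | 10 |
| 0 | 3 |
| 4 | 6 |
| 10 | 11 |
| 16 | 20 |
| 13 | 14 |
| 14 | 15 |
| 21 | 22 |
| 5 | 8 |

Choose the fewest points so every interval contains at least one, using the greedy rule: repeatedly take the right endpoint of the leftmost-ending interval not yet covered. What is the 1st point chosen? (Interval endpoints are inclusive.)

Sort by right endpoint; whenever an interval is uncovered, place a point at its right end.
Sorted: [0,3] [4,6] [5,8] [7,10] [10,11] [13,14] [14,15] [16,20] [21,22]
{[0,3]} hit by 3; {[4,6],[5,8]} hit by 6; {[7,10],[10,11]} hit by 10; {[13,14],[14,15]} hit by 14; {[16,20]} hit by 20; {[21,22]} hit by 22.
Points: 3, 6, 10, 14, 20, 22 (6 total).

3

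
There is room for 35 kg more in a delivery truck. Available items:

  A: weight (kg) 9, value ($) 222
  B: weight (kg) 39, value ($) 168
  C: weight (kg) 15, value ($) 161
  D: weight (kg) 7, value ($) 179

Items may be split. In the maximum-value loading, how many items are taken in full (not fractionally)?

Sort by value per unit weight and fill in that order.
Order: D (179/7=25.57) > A (222/9=24.67) > C (161/15=10.73) > B (168/39=4.31)
Fill: take D (7 @ 179) → take A (9 @ 222) → take C (15 @ 161) → take 4/39 of B → 17.23; 35/35 used.
3 item(s) taken whole; one partial (take 4/39 of B).

3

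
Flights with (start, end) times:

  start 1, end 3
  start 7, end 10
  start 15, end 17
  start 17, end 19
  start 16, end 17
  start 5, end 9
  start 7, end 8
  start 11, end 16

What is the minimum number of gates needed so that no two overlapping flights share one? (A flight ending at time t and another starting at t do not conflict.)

3

Count concurrent intervals with a sweep; the peak is the room count.
starts: [1, 5, 7, 7, 11, 15, 16, 17]
ends:   [3, 8, 9, 10, 16, 17, 17, 19]
s1→1 e3→0 s5→1 s7→2 s7→3  — peak 3.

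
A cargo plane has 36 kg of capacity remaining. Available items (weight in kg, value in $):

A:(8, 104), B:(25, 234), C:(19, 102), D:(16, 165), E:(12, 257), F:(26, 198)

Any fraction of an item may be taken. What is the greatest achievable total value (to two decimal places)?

526.00

Ratios (sorted): E 21.42, A 13.00, D 10.31, B 9.36, F 7.62, C 5.37
take E (12 @ 257); take A (8 @ 104); take D (16 @ 165). Capacity used 36/36.
Total value = 526.00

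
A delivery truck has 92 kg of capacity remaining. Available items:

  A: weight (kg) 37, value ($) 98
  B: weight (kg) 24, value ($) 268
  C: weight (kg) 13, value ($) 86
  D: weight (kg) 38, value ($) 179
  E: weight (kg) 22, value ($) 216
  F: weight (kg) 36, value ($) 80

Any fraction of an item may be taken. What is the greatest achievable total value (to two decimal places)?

Greedy by value/weight ratio, highest first.
Order: B (268/24=11.17) > E (216/22=9.82) > C (86/13=6.62) > D (179/38=4.71) > A (98/37=2.65) > F (80/36=2.22)
Fill: take B (24 @ 268) → take E (22 @ 216) → take C (13 @ 86) → take 33/38 of D → 155.45; 92/92 used.
Total value = 725.45

725.45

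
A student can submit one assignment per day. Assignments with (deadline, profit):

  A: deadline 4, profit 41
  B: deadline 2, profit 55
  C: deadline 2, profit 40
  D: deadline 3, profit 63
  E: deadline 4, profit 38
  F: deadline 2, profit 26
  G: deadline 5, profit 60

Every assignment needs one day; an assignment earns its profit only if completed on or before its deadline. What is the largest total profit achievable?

259

Take jobs in profit order; each goes to the latest open slot no later than its deadline.
Profit order: D=63 G=60 B=55 A=41 C=40 E=38 F=26
Assign: D→slot 3, G→slot 5, B→slot 2, A→slot 4, C→slot 1, E skipped, F skipped.
Slots: [1:C] [2:B] [3:D] [4:A] [5:G]
Profit = 40 + 55 + 63 + 41 + 60 = 259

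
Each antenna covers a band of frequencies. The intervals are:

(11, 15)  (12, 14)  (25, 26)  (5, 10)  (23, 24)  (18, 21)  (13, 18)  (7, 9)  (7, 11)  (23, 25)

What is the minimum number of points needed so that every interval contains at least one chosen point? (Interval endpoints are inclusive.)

5

Sort by right endpoint; whenever an interval is uncovered, place a point at its right end.
By right end: [7,9]  [5,10]  [7,11]  [12,14]  [11,15]  [13,18]  [18,21]  [23,24]  [23,25]  [25,26]
[7,9] uncovered → point at 9; [12,14] uncovered → point at 14; [18,21] uncovered → point at 21; [23,24] uncovered → point at 24; [25,26] uncovered → point at 26.
Points: 9, 14, 21, 24, 26 (5 total).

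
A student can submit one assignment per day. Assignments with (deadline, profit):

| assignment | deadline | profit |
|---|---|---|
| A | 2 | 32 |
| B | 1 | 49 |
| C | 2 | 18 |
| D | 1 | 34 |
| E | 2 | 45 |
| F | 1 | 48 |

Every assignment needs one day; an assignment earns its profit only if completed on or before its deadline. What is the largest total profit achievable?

94

Profit order: B=49 F=48 E=45 D=34 A=32 C=18
Assign: B→slot 1, F skipped, E→slot 2, D skipped, A skipped, C skipped.
Slots: [1:B] [2:E]
Profit = 49 + 45 = 94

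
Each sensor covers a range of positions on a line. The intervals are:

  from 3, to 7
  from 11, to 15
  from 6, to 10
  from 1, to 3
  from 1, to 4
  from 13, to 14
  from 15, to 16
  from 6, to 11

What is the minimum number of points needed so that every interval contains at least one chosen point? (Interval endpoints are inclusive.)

4

Sort by right endpoint; whenever an interval is uncovered, place a point at its right end.
Sorted: [1,3] [1,4] [3,7] [6,10] [6,11] [13,14] [11,15] [15,16]
{[1,3],[1,4],[3,7]} hit by 3; {[6,10],[6,11]} hit by 10; {[13,14],[11,15]} hit by 14; {[15,16]} hit by 16.
Points: 3, 10, 14, 16 (4 total).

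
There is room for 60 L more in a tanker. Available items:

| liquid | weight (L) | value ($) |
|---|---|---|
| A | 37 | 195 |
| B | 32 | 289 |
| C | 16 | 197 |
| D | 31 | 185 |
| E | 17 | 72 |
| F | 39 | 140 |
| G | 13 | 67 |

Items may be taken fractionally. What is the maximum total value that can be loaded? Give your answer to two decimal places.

Order: C (197/16=12.31) > B (289/32=9.03) > D (185/31=5.97) > A (195/37=5.27) > G (67/13=5.15) > E (72/17=4.24) > F (140/39=3.59)
Fill: take C (16 @ 197) → take B (32 @ 289) → take 12/31 of D → 71.61; 60/60 used.
Total value = 557.61

557.61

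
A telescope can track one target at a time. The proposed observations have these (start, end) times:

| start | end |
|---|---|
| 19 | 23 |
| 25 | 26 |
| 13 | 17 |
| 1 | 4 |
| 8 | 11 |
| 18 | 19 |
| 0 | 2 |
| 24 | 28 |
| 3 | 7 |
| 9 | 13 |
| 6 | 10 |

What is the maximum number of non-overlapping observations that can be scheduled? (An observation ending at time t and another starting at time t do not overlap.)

Sort by end time and greedily take each interval whose start is ≥ the last chosen end.
Sorted by end: (0,2)  (1,4)  (3,7)  (6,10)  (8,11)  (9,13)  (13,17)  (18,19)  (19,23)  (25,26)  (24,28)
take (0,2); take (3,7); take (8,11); take (13,17); take (18,19); take (19,23); take (25,26); skip (24,28).
Selected 7 observations.

7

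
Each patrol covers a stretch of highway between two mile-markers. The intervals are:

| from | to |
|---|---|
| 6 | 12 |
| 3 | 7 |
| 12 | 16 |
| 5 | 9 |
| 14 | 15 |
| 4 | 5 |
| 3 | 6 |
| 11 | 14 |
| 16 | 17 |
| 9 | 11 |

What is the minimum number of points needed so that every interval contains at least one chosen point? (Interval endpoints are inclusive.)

4

Sort by right endpoint; whenever an interval is uncovered, place a point at its right end.
Sorted: [4,5] [3,6] [3,7] [5,9] [9,11] [6,12] [11,14] [14,15] [12,16] [16,17]
{[4,5],[3,6],[3,7],[5,9]} hit by 5; {[9,11],[6,12],[11,14]} hit by 11; {[14,15],[12,16]} hit by 15; {[16,17]} hit by 17.
Points: 5, 11, 15, 17 (4 total).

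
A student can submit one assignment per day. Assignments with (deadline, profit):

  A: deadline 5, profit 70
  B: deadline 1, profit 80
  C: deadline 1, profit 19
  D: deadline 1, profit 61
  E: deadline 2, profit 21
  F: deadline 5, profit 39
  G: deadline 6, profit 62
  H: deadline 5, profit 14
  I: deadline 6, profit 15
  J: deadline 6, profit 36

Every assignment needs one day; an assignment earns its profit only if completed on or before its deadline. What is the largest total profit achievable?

Sort by profit descending; place each in the latest free slot ≤ its deadline.
By profit: B(d1,80), A(d5,70), G(d6,62), D(d1,61), F(d5,39), J(d6,36), E(d2,21), C(d1,19), I(d6,15), H(d5,14)
B→slot 1; A→slot 5; G→slot 6; D skipped; F→slot 4; J→slot 3; E→slot 2; C skipped; I skipped; H skipped.
Profit = 80 + 21 + 36 + 39 + 70 + 62 = 308

308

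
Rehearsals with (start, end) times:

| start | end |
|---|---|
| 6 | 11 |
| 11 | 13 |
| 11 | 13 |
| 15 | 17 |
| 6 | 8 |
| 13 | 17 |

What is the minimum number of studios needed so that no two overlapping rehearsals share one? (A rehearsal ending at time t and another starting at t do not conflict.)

2

Count concurrent intervals with a sweep; the peak is the room count.
Events (time:±→running): 6:+→1 6:+→2 … peak 2.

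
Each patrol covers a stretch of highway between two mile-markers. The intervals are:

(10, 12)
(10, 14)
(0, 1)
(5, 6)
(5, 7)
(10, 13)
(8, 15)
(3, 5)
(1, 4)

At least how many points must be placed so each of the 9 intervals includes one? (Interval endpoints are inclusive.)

By right end: [0,1]  [1,4]  [3,5]  [5,6]  [5,7]  [10,12]  [10,13]  [10,14]  [8,15]
[0,1] uncovered → point at 1; [3,5] uncovered → point at 5; [10,12] uncovered → point at 12.
Points: 1, 5, 12 (3 total).

3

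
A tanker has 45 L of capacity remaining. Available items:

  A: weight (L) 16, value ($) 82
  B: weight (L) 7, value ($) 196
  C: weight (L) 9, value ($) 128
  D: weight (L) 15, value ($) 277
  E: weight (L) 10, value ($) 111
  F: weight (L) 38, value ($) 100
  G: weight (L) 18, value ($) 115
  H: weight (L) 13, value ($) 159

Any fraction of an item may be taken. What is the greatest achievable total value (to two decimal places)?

Sort by value per unit weight and fill in that order.
Order: B (196/7=28.00) > D (277/15=18.47) > C (128/9=14.22) > H (159/13=12.23) > E (111/10=11.10) > G (115/18=6.39) > A (82/16=5.12) > F (100/38=2.63)
Fill: take B (7 @ 196) → take D (15 @ 277) → take C (9 @ 128) → take H (13 @ 159) → take 1/10 of E → 11.10; 45/45 used.
Total value = 771.10

771.10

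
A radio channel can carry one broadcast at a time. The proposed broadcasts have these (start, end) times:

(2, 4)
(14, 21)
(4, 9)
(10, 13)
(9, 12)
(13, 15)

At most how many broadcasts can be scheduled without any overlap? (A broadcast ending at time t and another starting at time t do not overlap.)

4

By end time: (2,4), (4,9), (9,12), (10,13), (13,15), (14,21).
Pick (2,4); next start ≥ 4 → (4,9); next start ≥ 9 → (9,12); next start ≥ 12 → (13,15).
Selected 4 broadcasts.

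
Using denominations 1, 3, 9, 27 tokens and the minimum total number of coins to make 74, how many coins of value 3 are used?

0

74 = 2×27 + 2×9 + 2×1
Count of 3: 0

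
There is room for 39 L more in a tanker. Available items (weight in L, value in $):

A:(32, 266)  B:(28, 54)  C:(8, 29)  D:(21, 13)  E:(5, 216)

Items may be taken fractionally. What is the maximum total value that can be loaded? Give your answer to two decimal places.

489.25

Ratios (sorted): E 43.20, A 8.31, C 3.62, B 1.93, D 0.62
take E (5 @ 216); take A (32 @ 266); take 2/8 of C → 7.25. Capacity used 39/39.
Total value = 489.25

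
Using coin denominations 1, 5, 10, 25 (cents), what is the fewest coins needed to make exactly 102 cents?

6

Use the largest denomination that fits, subtract, and repeat.
102 = 4×25 + 2×1
Total coins = 4 + 2 = 6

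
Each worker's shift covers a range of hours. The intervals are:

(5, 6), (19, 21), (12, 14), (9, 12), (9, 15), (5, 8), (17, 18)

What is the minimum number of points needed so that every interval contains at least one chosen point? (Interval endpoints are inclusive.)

4

By right end: [5,6]  [5,8]  [9,12]  [12,14]  [9,15]  [17,18]  [19,21]
[5,6] uncovered → point at 6; [9,12] uncovered → point at 12; [17,18] uncovered → point at 18; [19,21] uncovered → point at 21.
Points: 6, 12, 18, 21 (4 total).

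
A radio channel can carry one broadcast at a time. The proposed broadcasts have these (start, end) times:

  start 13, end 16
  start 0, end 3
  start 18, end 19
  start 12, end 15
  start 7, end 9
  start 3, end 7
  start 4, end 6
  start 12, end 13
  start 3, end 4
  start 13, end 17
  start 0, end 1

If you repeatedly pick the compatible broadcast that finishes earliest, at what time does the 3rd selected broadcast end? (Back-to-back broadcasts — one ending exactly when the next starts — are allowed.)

6

By end time: (0,1), (0,3), (3,4), (4,6), (3,7), (7,9), (12,13), (12,15), (13,16), (13,17), (18,19).
Pick (0,1); next start ≥ 1 → (3,4); next start ≥ 4 → (4,6); next start ≥ 6 → (7,9); next start ≥ 9 → (12,13); next start ≥ 13 → (13,16); next start ≥ 16 → (18,19).
Selected: (0,1) (3,4) (4,6) (7,9) (12,13) (13,16) (18,19)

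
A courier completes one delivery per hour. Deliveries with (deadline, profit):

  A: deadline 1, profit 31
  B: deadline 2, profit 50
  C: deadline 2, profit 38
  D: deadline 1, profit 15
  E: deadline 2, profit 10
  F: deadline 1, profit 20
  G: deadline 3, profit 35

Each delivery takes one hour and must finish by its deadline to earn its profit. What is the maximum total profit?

123

Sort by profit descending; place each in the latest free slot ≤ its deadline.
Profit order: B=50 C=38 G=35 A=31 F=20 D=15 E=10
Assign: B→slot 2, C→slot 1, G→slot 3, A skipped, F skipped, D skipped, E skipped.
Slots: [1:C] [2:B] [3:G]
Profit = 38 + 50 + 35 = 123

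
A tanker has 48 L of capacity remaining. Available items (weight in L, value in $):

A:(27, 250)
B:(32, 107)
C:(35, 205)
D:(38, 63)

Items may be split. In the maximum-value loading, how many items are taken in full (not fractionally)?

1

Greedy by value/weight ratio, highest first.
Ratios (sorted): A 9.26, C 5.86, B 3.34, D 1.66
take A (27 @ 250); take 21/35 of C → 123.00. Capacity used 48/48.
1 item(s) taken whole; one partial (take 21/35 of C).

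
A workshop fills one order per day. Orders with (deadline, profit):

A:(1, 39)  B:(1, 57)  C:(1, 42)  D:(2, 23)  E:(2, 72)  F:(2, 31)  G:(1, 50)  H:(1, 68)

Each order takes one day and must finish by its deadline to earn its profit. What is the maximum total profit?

Take jobs in profit order; each goes to the latest open slot no later than its deadline.
Profit order: E=72 H=68 B=57 G=50 C=42 A=39 F=31 D=23
Assign: E→slot 2, H→slot 1, B skipped, G skipped, C skipped, A skipped, F skipped, D skipped.
Slots: [1:H] [2:E]
Profit = 68 + 72 = 140

140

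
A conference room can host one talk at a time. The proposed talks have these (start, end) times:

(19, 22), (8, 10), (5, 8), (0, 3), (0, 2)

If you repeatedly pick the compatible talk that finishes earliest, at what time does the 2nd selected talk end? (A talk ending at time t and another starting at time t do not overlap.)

Order by finish time; keep every interval that doesn't clash with the previous kept one.
By end time: (0,2), (0,3), (5,8), (8,10), (19,22).
Pick (0,2); next start ≥ 2 → (5,8); next start ≥ 8 → (8,10); next start ≥ 10 → (19,22).
Selected: (0,2) (5,8) (8,10) (19,22)

8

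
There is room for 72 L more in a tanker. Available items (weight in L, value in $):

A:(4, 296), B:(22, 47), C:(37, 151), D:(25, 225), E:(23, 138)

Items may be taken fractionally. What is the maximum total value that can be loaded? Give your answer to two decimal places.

Greedy by value/weight ratio, highest first.
Ratios (sorted): A 74.00, D 9.00, E 6.00, C 4.08, B 2.14
take A (4 @ 296); take D (25 @ 225); take E (23 @ 138); take 20/37 of C → 81.62. Capacity used 72/72.
Total value = 740.62

740.62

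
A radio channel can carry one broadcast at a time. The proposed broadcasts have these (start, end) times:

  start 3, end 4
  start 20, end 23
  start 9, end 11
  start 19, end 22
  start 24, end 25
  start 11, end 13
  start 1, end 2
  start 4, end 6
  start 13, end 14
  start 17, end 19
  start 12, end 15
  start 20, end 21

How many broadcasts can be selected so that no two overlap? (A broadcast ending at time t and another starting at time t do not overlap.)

Greedy by earliest finish: after sorting by end time, pick each interval compatible with the last pick.
By end time: (1,2), (3,4), (4,6), (9,11), (11,13), (13,14), (12,15), (17,19), (20,21), (19,22), (20,23), (24,25).
Pick (1,2); next start ≥ 2 → (3,4); next start ≥ 4 → (4,6); next start ≥ 6 → (9,11); next start ≥ 11 → (11,13); next start ≥ 13 → (13,14); next start ≥ 14 → (17,19); next start ≥ 19 → (20,21); next start ≥ 21 → (24,25).
Selected 9 broadcasts.

9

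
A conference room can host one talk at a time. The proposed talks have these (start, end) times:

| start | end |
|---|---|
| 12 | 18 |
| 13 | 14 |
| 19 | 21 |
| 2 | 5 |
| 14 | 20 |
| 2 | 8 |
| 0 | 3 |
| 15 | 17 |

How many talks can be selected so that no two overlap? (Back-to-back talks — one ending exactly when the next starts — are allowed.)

4

Sort by end time and greedily take each interval whose start is ≥ the last chosen end.
By end time: (0,3), (2,5), (2,8), (13,14), (15,17), (12,18), (14,20), (19,21).
Pick (0,3); next start ≥ 3 → (13,14); next start ≥ 14 → (15,17); next start ≥ 17 → (19,21).
Selected 4 talks.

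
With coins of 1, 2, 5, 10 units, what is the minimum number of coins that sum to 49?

Use the largest denomination that fits, subtract, and repeat.
49 − 4×10→9 − 1×5→4 − 2×2→0
Total coins = 4 + 1 + 2 = 7

7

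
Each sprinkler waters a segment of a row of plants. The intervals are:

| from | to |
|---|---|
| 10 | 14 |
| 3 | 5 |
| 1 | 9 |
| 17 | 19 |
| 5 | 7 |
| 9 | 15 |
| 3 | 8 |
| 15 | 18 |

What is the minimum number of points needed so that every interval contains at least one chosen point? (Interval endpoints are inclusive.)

3

Process intervals by earliest right end; each time one isn't hit yet, stab at its right endpoint.
Sorted: [3,5] [5,7] [3,8] [1,9] [10,14] [9,15] [15,18] [17,19]
{[3,5],[5,7],[3,8],[1,9]} hit by 5; {[10,14],[9,15]} hit by 14; {[15,18],[17,19]} hit by 18.
Points: 5, 14, 18 (3 total).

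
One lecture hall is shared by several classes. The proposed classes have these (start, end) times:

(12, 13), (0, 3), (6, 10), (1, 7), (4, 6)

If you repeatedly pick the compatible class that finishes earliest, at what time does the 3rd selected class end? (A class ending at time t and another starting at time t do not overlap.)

Sorted by end: (0,3)  (4,6)  (1,7)  (6,10)  (12,13)
take (0,3); take (4,6); take (6,10); take (12,13).
Selected: (0,3) (4,6) (6,10) (12,13)

10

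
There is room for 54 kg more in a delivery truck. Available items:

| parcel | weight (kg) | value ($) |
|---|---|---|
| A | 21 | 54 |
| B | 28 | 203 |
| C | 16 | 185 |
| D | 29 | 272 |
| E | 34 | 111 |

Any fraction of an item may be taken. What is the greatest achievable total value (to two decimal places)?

522.25

Greedy by value/weight ratio, highest first.
Order: C (185/16=11.56) > D (272/29=9.38) > B (203/28=7.25) > E (111/34=3.26) > A (54/21=2.57)
Fill: take C (16 @ 185) → take D (29 @ 272) → take 9/28 of B → 65.25; 54/54 used.
Total value = 522.25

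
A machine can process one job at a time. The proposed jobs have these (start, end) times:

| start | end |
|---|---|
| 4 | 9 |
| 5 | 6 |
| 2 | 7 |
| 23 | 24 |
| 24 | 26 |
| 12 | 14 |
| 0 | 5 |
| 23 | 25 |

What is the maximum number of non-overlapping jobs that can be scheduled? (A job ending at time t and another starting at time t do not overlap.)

5

By end time: (0,5), (5,6), (2,7), (4,9), (12,14), (23,24), (23,25), (24,26).
Pick (0,5); next start ≥ 5 → (5,6); next start ≥ 6 → (12,14); next start ≥ 14 → (23,24); next start ≥ 24 → (24,26).
Selected 5 jobs.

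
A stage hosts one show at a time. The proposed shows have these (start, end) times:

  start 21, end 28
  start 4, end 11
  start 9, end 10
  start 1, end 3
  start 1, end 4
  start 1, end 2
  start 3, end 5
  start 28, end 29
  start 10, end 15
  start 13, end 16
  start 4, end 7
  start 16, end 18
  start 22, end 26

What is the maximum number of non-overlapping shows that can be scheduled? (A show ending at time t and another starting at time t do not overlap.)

7

Greedy by earliest finish: after sorting by end time, pick each interval compatible with the last pick.
By end time: (1,2), (1,3), (1,4), (3,5), (4,7), (9,10), (4,11), (10,15), (13,16), (16,18), (22,26), (21,28), (28,29).
Pick (1,2); next start ≥ 2 → (3,5); next start ≥ 5 → (9,10); next start ≥ 10 → (10,15); next start ≥ 15 → (16,18); next start ≥ 18 → (22,26); next start ≥ 26 → (28,29).
Selected 7 shows.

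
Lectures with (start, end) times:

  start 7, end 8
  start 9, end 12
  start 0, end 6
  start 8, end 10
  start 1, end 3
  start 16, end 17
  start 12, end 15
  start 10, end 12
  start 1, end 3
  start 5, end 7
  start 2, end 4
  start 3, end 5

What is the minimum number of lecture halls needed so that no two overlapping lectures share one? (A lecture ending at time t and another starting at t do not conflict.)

starts: [0, 1, 1, 2, 3, 5, 7, 8, 9, 10, 12, 16]
ends:   [3, 3, 4, 5, 6, 7, 8, 10, 12, 12, 15, 17]
s0→1 s1→2 s1→3 s2→4  — peak 4.

4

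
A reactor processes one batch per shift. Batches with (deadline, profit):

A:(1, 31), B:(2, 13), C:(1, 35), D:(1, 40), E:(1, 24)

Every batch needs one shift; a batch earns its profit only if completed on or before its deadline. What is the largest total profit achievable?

Sort by profit descending; place each in the latest free slot ≤ its deadline.
By profit: D(d1,40), C(d1,35), A(d1,31), E(d1,24), B(d2,13)
D→slot 1; C skipped; A skipped; E skipped; B→slot 2.
Profit = 40 + 13 = 53

53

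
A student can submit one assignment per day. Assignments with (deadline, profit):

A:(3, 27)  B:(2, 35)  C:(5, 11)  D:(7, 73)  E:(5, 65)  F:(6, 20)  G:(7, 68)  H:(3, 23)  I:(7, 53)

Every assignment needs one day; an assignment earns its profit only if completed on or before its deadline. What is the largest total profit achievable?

By profit: D(d7,73), G(d7,68), E(d5,65), I(d7,53), B(d2,35), A(d3,27), H(d3,23), F(d6,20), C(d5,11)
D→slot 7; G→slot 6; E→slot 5; I→slot 4; B→slot 2; A→slot 3; H→slot 1; F skipped; C skipped.
Profit = 23 + 35 + 27 + 53 + 65 + 68 + 73 = 344

344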